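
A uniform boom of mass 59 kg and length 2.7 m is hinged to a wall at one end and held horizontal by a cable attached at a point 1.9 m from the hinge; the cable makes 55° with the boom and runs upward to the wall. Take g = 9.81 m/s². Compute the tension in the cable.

T ≈ 502 N

Take torques about the hinge: T sin 55° · 1.9 = 59×9.81×1.35 = 781.37 N·m.
So T = 781.37 / (0.8192 × 1.9) = 502.04 N.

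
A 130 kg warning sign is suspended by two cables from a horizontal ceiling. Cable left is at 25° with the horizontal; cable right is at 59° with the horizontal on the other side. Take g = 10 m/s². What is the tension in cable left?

Weight W = 130 × 10 = 1300 N acts straight down.
Horizontal: T_left cos 25° = T_right cos 59°  →  T_right = 1.76 T_left.
Vertical: T_left sin 25° + T_right sin 59° = 1300.
Substituting the horizontal relation into the vertical equation gives 1.931 T_left = 1300, so T_left = 673.2 N.

T_left ≈ 673 N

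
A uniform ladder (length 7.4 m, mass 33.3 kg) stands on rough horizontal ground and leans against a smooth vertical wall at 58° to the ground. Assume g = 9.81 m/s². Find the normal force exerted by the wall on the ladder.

N_wall ≈ 102 N

Torques about the foot: N_wall · 7.4 sin 58° = 33.3×9.81×3.7 cos 58° → N_wall = 102.06 N.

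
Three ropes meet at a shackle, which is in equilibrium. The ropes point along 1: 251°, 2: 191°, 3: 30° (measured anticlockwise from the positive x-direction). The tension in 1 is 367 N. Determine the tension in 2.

Resolve: ΣF_x = 367 cos 251° + T_2 cos 191° + T_3 cos 30° = 0.
        ΣF_y = 367 sin 251° + T_2 sin 191° + T_3 sin 30° = 0.
The known terms sum to (-119.5, -347) N, so -0.9816 T_2 + 0.8660 T_3 = 119.5 and -0.1908 T_2 + 0.5000 T_3 = 347.
Solving simultaneously: T_2 = 739.5 N, T_3 = 976.2 N.

T_2 ≈ 740 N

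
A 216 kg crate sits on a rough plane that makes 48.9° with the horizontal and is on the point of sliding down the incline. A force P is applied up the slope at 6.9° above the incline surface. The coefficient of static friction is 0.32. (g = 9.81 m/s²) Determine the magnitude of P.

P ≈ 1210 N

On the verge of sliding down the incline, friction equals μN and acts up the slope.
Perpendicular: N + P sin 6.9° = W cos 48.9° = 1393 N.
Along incline: P cos 6.9° + μN = W sin 48.9° with W sin 48.9° = 1597 N.
Solving the pair for P and N: P = 1206 N, N = 1248 N (and f = μN = 399.4 N).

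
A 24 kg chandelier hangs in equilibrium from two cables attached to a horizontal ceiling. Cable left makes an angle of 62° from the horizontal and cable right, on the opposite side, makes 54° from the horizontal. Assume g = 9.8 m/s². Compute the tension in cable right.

T_right ≈ 123 N

Weight W = 24 × 9.8 = 235.2 N acts straight down.
Horizontal: T_left cos 62° = T_right cos 54°  →  T_left = 1.252 T_right.
Vertical: T_left sin 62° + T_right sin 54° = 235.2.
Substituting the horizontal relation into the vertical equation gives 1.914 T_right = 235.2, so T_right = 122.9 N.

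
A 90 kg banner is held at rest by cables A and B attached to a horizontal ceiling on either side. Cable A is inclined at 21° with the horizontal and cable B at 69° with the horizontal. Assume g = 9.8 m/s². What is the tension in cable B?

Weight W = 90 × 9.8 = 882 N acts straight down.
Horizontal: T_A cos 21° = T_B cos 69°  →  T_A = 0.3839 T_B.
Vertical: T_A sin 21° + T_B sin 69° = 882.
Substituting the horizontal relation into the vertical equation gives 1.071 T_B = 882, so T_B = 823.4 N.

T_B ≈ 823 N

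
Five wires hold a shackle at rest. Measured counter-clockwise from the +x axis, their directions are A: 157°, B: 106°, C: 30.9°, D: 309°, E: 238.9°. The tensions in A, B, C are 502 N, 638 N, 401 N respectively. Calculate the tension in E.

T_E ≈ 437 N

Resolve: ΣF_x = 502 cos 157° + 638 cos 106° + 401 cos 30.9° + T_D cos 309° + T_E cos 238.9° = 0.
        ΣF_y = 502 sin 157° + 638 sin 106° + 401 sin 30.9° + T_D sin 309° + T_E sin 238.9° = 0.
The known terms sum to (-293.9, 1015) N, so 0.6293 T_D − 0.5165 T_E = 293.9 and -0.7771 T_D − 0.8563 T_E = -1015.
Solving simultaneously: T_D = 825.4 N, T_E = 436.7 N.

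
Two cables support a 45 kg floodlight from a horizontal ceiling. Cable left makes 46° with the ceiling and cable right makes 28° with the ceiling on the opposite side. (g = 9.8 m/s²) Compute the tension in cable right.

Weight W = 45 × 9.8 = 441 N acts straight down.
Horizontal: T_left cos 46° = T_right cos 28°  →  T_left = 1.271 T_right.
Vertical: T_left sin 46° + T_right sin 28° = 441.
Substituting the horizontal relation into the vertical equation gives 1.384 T_right = 441, so T_right = 318.7 N.

T_right ≈ 319 N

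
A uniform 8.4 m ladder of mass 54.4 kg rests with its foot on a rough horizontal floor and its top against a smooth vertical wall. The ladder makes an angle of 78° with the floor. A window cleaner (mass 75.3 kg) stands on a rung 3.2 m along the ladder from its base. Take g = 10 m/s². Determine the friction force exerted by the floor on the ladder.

f ≈ 119 N

Torques about the foot: N_wall · 8.4 sin 78° = 54.4×10×4.2 cos 78° + 75.3×10×3.2 cos 78° → N_wall = 118.79 N.
ΣF_x = 0: f_floor = N_wall = 118.79 N.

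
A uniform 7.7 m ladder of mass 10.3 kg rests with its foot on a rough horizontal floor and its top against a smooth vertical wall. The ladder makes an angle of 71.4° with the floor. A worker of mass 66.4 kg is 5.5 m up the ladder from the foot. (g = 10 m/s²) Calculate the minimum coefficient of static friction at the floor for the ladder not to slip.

ΣF_y = 0: N_floor = 10.3×10 + 66.4×10 = 767 N.
Torques about the foot: N_wall · 7.7 sin 71.4° = 10.3×10×3.85 cos 71.4° + 66.4×10×5.5 cos 71.4° → N_wall = 176.95 N.
ΣF_x = 0: f_floor = N_wall = 176.95 N.
μ_min = f_floor / N_floor = 176.95 / 767 = 0.2307.

μ_min ≈ 0.231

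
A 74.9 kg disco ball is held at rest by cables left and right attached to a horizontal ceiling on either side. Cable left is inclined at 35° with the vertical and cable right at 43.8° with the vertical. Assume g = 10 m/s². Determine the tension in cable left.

Angles from the horizontal: cable left is 90° − 35° = 55°, cable right is 90° − 43.8° = 46.2°.
Weight W = 74.9 × 10 = 749 N acts straight down.
Horizontal: T_left cos 55° = T_right cos 46.2°  →  T_right = 0.8287 T_left.
Vertical: T_left sin 55° + T_right sin 46.2° = 749.
Substituting the horizontal relation into the vertical equation gives 1.417 T_left = 749, so T_left = 528.5 N.

T_left ≈ 528 N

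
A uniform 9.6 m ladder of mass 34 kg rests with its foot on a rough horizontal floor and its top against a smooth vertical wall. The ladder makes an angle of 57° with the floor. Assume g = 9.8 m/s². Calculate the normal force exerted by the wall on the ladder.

N_wall ≈ 108 N

Torques about the foot: N_wall · 9.6 sin 57° = 34×9.8×4.8 cos 57° → N_wall = 108.19 N.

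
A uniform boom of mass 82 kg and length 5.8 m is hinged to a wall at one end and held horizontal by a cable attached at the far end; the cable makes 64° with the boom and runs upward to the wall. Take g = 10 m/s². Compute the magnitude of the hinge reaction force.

Take torques about the hinge: T sin 64° · 5.8 = 82×10×2.9 = 2378 N·m.
So T = 2378 / (0.8988 × 5.8) = 456.17 N.
ΣF_x = 0: H_x = T cos 64° = 199.97 N.
ΣF_y = 0: H_y = (82×10) − T sin 64° = 820 − 410 = 410 N.
|H| = √(H_x² + H_y²) = √((199.97)² + (410)²) = 456.17 N.

|H| ≈ 456 N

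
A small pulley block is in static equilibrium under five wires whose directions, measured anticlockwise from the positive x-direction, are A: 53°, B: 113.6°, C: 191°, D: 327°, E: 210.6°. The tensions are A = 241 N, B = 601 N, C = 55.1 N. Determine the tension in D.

T_D ≈ 789 N

Resolve: ΣF_x = 241 cos 53° + 601 cos 113.6° + 55.1 cos 191° + T_D cos 327° + T_E cos 210.6° = 0.
        ΣF_y = 241 sin 53° + 601 sin 113.6° + 55.1 sin 191° + T_D sin 327° + T_E sin 210.6° = 0.
The known terms sum to (-149.7, 732.7) N, so 0.8387 T_D − 0.8607 T_E = 149.7 and -0.5446 T_D − 0.5090 T_E = -732.7.
Solving simultaneously: T_D = 789.1 N, T_E = 595 N.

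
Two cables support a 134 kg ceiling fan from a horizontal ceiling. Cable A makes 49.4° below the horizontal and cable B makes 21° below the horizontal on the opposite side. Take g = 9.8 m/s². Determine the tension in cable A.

Weight W = 134 × 9.8 = 1313 N acts straight down.
Horizontal: T_A cos 49.4° = T_B cos 21°  →  T_B = 0.6971 T_A.
Vertical: T_A sin 49.4° + T_B sin 21° = 1313.
Substituting the horizontal relation into the vertical equation gives 1.009 T_A = 1313, so T_A = 1301 N.

T_A ≈ 1300 N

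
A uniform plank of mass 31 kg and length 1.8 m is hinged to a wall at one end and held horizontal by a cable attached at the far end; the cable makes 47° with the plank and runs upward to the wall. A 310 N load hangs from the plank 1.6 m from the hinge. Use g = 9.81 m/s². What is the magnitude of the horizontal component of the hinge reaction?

H_x ≈ 399 N

Take torques about the hinge: T sin 47° · 1.8 = 31×9.81×0.9 + 310×1.6 = 769.7 N·m.
So T = 769.7 / (0.7314 × 1.8) = 584.68 N.
ΣF_x = 0: H_x = T cos 47° = 398.75 N.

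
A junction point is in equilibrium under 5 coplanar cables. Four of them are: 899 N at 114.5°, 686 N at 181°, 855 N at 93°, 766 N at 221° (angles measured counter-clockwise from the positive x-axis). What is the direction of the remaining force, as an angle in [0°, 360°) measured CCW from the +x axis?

θ ≈ 325°

Sum the known components: ΣF_x = -1682 N, ΣF_y = 1157 N.
For equilibrium the remaining force must supply (−ΣF_x, −ΣF_y) = (1682, -1157) N.
Magnitude = √((1682)² + (-1157)²) = 2041 N; direction = atan2(-1157, 1682) = 325.5°.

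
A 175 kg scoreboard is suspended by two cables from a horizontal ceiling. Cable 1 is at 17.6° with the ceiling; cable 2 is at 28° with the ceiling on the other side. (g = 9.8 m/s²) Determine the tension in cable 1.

Weight W = 175 × 9.8 = 1715 N acts straight down.
Horizontal: T_1 cos 17.6° = T_2 cos 28°  →  T_2 = 1.08 T_1.
Vertical: T_1 sin 17.6° + T_2 sin 28° = 1715.
Substituting the horizontal relation into the vertical equation gives 0.8092 T_1 = 1715, so T_1 = 2119 N.

T_1 ≈ 2120 N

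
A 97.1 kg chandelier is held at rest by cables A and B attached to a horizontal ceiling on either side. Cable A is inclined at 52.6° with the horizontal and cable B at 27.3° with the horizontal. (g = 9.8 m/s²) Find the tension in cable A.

Weight W = 97.1 × 9.8 = 951.6 N acts straight down.
Horizontal: T_A cos 52.6° = T_B cos 27.3°  →  T_B = 0.6835 T_A.
Vertical: T_A sin 52.6° + T_B sin 27.3° = 951.6.
Substituting the horizontal relation into the vertical equation gives 1.108 T_A = 951.6, so T_A = 858.9 N.

T_A ≈ 859 N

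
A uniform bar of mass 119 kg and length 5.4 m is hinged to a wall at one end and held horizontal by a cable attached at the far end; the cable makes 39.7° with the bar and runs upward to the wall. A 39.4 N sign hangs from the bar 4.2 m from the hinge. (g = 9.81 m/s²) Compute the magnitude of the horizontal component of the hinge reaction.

H_x ≈ 740 N

Take torques about the hinge: T sin 39.7° · 5.4 = 119×9.81×2.7 + 39.4×4.2 = 3317.4 N·m.
So T = 3317.4 / (0.6388 × 5.4) = 961.76 N.
ΣF_x = 0: H_x = T cos 39.7° = 739.98 N.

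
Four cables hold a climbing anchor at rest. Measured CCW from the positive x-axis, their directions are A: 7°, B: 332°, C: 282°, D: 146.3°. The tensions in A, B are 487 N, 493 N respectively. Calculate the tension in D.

Resolve: ΣF_x = 487 cos 7° + 493 cos 332° + T_C cos 282° + T_D cos 146.3° = 0.
        ΣF_y = 487 sin 7° + 493 sin 332° + T_C sin 282° + T_D sin 146.3° = 0.
The known terms sum to (918.7, -172.1) N, so 0.2079 T_C − 0.8320 T_D = -918.7 and -0.9781 T_C + 0.5548 T_D = 172.1.
Solving simultaneously: T_C = 524.8 N, T_D = 1235 N.

T_D ≈ 1240 N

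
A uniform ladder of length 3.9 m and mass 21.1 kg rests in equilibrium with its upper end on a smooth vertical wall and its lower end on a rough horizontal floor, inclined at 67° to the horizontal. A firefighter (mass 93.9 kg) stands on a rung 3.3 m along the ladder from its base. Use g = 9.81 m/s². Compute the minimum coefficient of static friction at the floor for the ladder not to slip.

μ_min ≈ 0.332

ΣF_y = 0: N_floor = 21.1×9.81 + 93.9×9.81 = 1128.2 N.
Torques about the foot: N_wall · 3.9 sin 67° = 21.1×9.81×1.95 cos 67° + 93.9×9.81×3.3 cos 67° → N_wall = 374.78 N.
ΣF_x = 0: f_floor = N_wall = 374.78 N.
μ_min = f_floor / N_floor = 374.78 / 1128.2 = 0.3322.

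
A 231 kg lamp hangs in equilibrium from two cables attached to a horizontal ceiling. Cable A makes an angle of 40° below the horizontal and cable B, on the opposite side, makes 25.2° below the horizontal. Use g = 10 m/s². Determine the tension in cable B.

T_B ≈ 1950 N

Weight W = 231 × 10 = 2310 N acts straight down.
Horizontal: T_A cos 40° = T_B cos 25.2°  →  T_A = 1.181 T_B.
Vertical: T_A sin 40° + T_B sin 25.2° = 2310.
Substituting the horizontal relation into the vertical equation gives 1.185 T_B = 2310, so T_B = 1949 N.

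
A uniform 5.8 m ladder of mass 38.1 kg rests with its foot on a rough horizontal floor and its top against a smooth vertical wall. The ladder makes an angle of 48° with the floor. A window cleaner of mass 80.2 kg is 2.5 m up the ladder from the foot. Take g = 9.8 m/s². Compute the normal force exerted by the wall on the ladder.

N_wall ≈ 473 N

Torques about the foot: N_wall · 5.8 sin 48° = 38.1×9.8×2.9 cos 48° + 80.2×9.8×2.5 cos 48° → N_wall = 473.13 N.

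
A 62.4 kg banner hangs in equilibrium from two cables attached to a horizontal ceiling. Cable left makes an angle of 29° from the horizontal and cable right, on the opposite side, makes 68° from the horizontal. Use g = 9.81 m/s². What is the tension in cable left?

T_left ≈ 231 N

Weight W = 62.4 × 9.81 = 612.1 N acts straight down.
Horizontal: T_left cos 29° = T_right cos 68°  →  T_right = 2.335 T_left.
Vertical: T_left sin 29° + T_right sin 68° = 612.1.
Substituting the horizontal relation into the vertical equation gives 2.65 T_left = 612.1, so T_left = 231 N.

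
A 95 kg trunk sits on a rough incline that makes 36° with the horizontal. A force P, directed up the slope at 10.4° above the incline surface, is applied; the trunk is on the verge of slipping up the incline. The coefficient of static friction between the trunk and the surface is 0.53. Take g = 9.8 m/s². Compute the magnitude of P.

P ≈ 877 N

On the verge of sliding up the incline, friction equals μN and acts down the slope.
Perpendicular: N + P sin 10.4° = W cos 36° = 753.2 N.
Along incline: P cos 10.4° = W sin 36° + μN  with W sin 36° = 547.2 N.
Solving the pair for P and N: P = 876.9 N, N = 594.9 N (and f = μN = 315.3 N).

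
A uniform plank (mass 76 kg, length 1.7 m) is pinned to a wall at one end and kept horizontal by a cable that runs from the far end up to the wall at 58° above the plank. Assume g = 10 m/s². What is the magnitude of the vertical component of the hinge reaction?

Take torques about the hinge: T sin 58° · 1.7 = 76×10×0.85 = 646 N·m.
So T = 646 / (0.8480 × 1.7) = 448.09 N.
ΣF_y = 0: H_y = (76×10) − T sin 58° = 760 − 380 = 380 N.

|H_y| ≈ 380 N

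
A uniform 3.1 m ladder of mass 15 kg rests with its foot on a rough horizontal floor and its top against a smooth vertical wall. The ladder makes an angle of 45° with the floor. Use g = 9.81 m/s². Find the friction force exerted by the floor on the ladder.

Torques about the foot: N_wall · 3.1 sin 45° = 15×9.81×1.55 cos 45° → N_wall = 73.575 N.
ΣF_x = 0: f_floor = N_wall = 73.575 N.

f ≈ 73.6 N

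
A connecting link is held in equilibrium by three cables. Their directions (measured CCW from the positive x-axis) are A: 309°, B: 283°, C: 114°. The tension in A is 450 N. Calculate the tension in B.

Resolve: ΣF_x = 450 cos 309° + T_B cos 283° + T_C cos 114° = 0.
        ΣF_y = 450 sin 309° + T_B sin 283° + T_C sin 114° = 0.
The known terms sum to (283.2, -349.7) N, so 0.2250 T_B − 0.4067 T_C = -283.2 and -0.9744 T_B + 0.9135 T_C = 349.7.
Solving simultaneously: T_B = 610.4 N, T_C = 1034 N.

T_B ≈ 610 N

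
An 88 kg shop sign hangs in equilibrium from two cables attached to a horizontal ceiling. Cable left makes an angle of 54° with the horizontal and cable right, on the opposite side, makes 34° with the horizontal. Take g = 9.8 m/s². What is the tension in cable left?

T_left ≈ 715 N

Weight W = 88 × 9.8 = 862.4 N acts straight down.
Horizontal: T_left cos 54° = T_right cos 34°  →  T_right = 0.709 T_left.
Vertical: T_left sin 54° + T_right sin 34° = 862.4.
Substituting the horizontal relation into the vertical equation gives 1.205 T_left = 862.4, so T_left = 715.4 N.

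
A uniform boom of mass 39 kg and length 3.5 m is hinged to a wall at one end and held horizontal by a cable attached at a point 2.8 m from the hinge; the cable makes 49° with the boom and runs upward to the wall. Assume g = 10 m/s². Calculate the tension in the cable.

T ≈ 323 N

Take torques about the hinge: T sin 49° · 2.8 = 39×10×1.75 = 682.5 N·m.
So T = 682.5 / (0.7547 × 2.8) = 322.97 N.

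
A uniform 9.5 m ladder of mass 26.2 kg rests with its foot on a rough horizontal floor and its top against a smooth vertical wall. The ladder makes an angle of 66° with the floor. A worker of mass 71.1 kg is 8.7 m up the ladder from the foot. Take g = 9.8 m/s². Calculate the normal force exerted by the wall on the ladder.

Torques about the foot: N_wall · 9.5 sin 66° = 26.2×9.8×4.75 cos 66° + 71.1×9.8×8.7 cos 66° → N_wall = 341.26 N.

N_wall ≈ 341 N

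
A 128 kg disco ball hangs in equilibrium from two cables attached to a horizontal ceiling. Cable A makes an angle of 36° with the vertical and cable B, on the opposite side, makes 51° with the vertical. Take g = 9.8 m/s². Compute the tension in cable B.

Angles from the horizontal: cable A is 90° − 36° = 54°, cable B is 90° − 51° = 39°.
Weight W = 128 × 9.8 = 1254 N acts straight down.
Horizontal: T_A cos 54° = T_B cos 39°  →  T_A = 1.322 T_B.
Vertical: T_A sin 54° + T_B sin 39° = 1254.
Substituting the horizontal relation into the vertical equation gives 1.699 T_B = 1254, so T_B = 738.3 N.

T_B ≈ 738 N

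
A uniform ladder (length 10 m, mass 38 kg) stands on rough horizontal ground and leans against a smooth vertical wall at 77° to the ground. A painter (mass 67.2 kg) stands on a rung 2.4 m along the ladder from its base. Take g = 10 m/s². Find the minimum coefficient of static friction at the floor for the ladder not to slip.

μ_min ≈ 0.0771

ΣF_y = 0: N_floor = 38×10 + 67.2×10 = 1052 N.
Torques about the foot: N_wall · 10 sin 77° = 38×10×5 cos 77° + 67.2×10×2.4 cos 77° → N_wall = 81.099 N.
ΣF_x = 0: f_floor = N_wall = 81.099 N.
μ_min = f_floor / N_floor = 81.099 / 1052 = 0.07709.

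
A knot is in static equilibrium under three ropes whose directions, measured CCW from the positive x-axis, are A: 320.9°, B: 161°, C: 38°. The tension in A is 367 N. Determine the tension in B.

T_B ≈ 427 N

Resolve: ΣF_x = 367 cos 320.9° + T_B cos 161° + T_C cos 38° = 0.
        ΣF_y = 367 sin 320.9° + T_B sin 161° + T_C sin 38° = 0.
The known terms sum to (284.8, -231.5) N, so -0.9455 T_B + 0.7880 T_C = -284.8 and 0.3256 T_B + 0.6157 T_C = 231.5.
Solving simultaneously: T_B = 426.6 N, T_C = 150.4 N.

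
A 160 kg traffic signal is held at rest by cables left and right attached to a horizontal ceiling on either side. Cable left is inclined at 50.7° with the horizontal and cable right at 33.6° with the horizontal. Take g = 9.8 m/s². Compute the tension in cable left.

T_left ≈ 1310 N

Weight W = 160 × 9.8 = 1568 N acts straight down.
Horizontal: T_left cos 50.7° = T_right cos 33.6°  →  T_right = 0.7604 T_left.
Vertical: T_left sin 50.7° + T_right sin 33.6° = 1568.
Substituting the horizontal relation into the vertical equation gives 1.195 T_left = 1568, so T_left = 1313 N.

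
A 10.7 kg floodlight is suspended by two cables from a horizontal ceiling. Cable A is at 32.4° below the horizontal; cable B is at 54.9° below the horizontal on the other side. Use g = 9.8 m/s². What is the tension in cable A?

T_A ≈ 60.4 N

Weight W = 10.7 × 9.8 = 104.9 N acts straight down.
Horizontal: T_A cos 32.4° = T_B cos 54.9°  →  T_B = 1.468 T_A.
Vertical: T_A sin 32.4° + T_B sin 54.9° = 104.9.
Substituting the horizontal relation into the vertical equation gives 1.737 T_A = 104.9, so T_A = 60.36 N.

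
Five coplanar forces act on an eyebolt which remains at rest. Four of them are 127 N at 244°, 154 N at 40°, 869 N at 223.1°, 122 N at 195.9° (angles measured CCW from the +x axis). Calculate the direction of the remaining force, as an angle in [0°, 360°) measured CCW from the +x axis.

Sum the known components: ΣF_x = -689.5 N, ΣF_y = -642.3 N.
For equilibrium the remaining force must supply (−ΣF_x, −ΣF_y) = (689.5, 642.3) N.
Magnitude = √((689.5)² + (642.3)²) = 942.4 N; direction = atan2(642.3, 689.5) = 43.0°.

θ ≈ 43°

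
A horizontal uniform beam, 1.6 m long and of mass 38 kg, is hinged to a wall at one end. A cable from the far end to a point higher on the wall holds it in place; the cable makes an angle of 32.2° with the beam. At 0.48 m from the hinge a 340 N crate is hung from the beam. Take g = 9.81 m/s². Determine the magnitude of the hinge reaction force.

Take torques about the hinge: T sin 32.2° · 1.6 = 38×9.81×0.8 + 340×0.48 = 461.42 N·m.
So T = 461.42 / (0.5329 × 1.6) = 541.2 N.
ΣF_x = 0: H_x = T cos 32.2° = 457.96 N.
ΣF_y = 0: H_y = (38×9.81 + 340) − T sin 32.2° = 712.78 − 288.39 = 424.39 N.
|H| = √(H_x² + H_y²) = √((457.96)² + (424.39)²) = 624.36 N.

|H| ≈ 624 N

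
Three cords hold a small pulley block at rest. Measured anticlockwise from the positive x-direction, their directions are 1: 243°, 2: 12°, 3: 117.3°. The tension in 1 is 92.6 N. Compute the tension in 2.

T_2 ≈ 78 N

Resolve: ΣF_x = 92.6 cos 243° + T_2 cos 12° + T_3 cos 117.3° = 0.
        ΣF_y = 92.6 sin 243° + T_2 sin 12° + T_3 sin 117.3° = 0.
The known terms sum to (-42.04, -82.51) N, so 0.9781 T_2 − 0.4586 T_3 = 42.04 and 0.2079 T_2 + 0.8886 T_3 = 82.51.
Solving simultaneously: T_2 = 77.96 N, T_3 = 74.61 N.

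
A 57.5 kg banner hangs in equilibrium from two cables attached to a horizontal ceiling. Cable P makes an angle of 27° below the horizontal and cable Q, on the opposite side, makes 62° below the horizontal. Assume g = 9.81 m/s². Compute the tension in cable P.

T_P ≈ 265 N

Weight W = 57.5 × 9.81 = 564.1 N acts straight down.
Horizontal: T_P cos 27° = T_Q cos 62°  →  T_Q = 1.898 T_P.
Vertical: T_P sin 27° + T_Q sin 62° = 564.1.
Substituting the horizontal relation into the vertical equation gives 2.13 T_P = 564.1, so T_P = 264.9 N.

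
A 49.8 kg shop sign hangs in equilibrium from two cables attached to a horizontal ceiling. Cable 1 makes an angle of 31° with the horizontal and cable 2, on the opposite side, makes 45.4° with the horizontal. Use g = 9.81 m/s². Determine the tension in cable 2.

Weight W = 49.8 × 9.81 = 488.5 N acts straight down.
Horizontal: T_1 cos 31° = T_2 cos 45.4°  →  T_1 = 0.8192 T_2.
Vertical: T_1 sin 31° + T_2 sin 45.4° = 488.5.
Substituting the horizontal relation into the vertical equation gives 1.134 T_2 = 488.5, so T_2 = 430.8 N.

T_2 ≈ 431 N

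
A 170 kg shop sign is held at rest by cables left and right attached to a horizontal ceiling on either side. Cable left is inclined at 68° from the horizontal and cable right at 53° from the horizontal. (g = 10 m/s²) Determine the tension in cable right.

T_right ≈ 743 N

Weight W = 170 × 10 = 1700 N acts straight down.
Horizontal: T_left cos 68° = T_right cos 53°  →  T_left = 1.607 T_right.
Vertical: T_left sin 68° + T_right sin 53° = 1700.
Substituting the horizontal relation into the vertical equation gives 2.288 T_right = 1700, so T_right = 742.9 N.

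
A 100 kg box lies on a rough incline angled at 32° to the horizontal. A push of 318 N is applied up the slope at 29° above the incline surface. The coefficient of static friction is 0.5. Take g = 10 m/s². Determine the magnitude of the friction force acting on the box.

f ≈ 252 N

Axes along / perpendicular to the incline. W sin 32° = 529.9 N down-slope; W cos 32° = 848 N into the surface.
Perpendicular: N = W cos 32° − P sin 29° = 848 − 154.2 = 693.9 N.
Along incline: P cos 29° + f = W sin 32° (friction acts up-slope) → f = 529.9 − 278.1 = 251.8 N.
|f| = 251.8 N ≤ μN = 346.9 N, so the box is indeed static.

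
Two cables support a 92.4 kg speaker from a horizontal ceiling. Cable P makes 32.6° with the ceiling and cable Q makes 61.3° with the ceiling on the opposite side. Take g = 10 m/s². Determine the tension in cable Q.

Weight W = 92.4 × 10 = 924 N acts straight down.
Horizontal: T_P cos 32.6° = T_Q cos 61.3°  →  T_P = 0.57 T_Q.
Vertical: T_P sin 32.6° + T_Q sin 61.3° = 924.
Substituting the horizontal relation into the vertical equation gives 1.184 T_Q = 924, so T_Q = 780.2 N.

T_Q ≈ 780 N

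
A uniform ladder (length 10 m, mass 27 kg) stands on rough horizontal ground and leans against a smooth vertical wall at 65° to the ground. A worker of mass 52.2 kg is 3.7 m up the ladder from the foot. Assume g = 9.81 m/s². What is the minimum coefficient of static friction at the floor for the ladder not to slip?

ΣF_y = 0: N_floor = 27×9.81 + 52.2×9.81 = 776.95 N.
Torques about the foot: N_wall · 10 sin 65° = 27×9.81×5 cos 65° + 52.2×9.81×3.7 cos 65° → N_wall = 150.11 N.
ΣF_x = 0: f_floor = N_wall = 150.11 N.
μ_min = f_floor / N_floor = 150.11 / 776.95 = 0.1932.

μ_min ≈ 0.193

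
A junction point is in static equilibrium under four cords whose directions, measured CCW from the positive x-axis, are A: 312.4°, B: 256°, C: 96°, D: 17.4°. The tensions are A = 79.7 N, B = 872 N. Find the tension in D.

T_D ≈ 256 N

Resolve: ΣF_x = 79.7 cos 312.4° + 872 cos 256° + T_C cos 96° + T_D cos 17.4° = 0.
        ΣF_y = 79.7 sin 312.4° + 872 sin 256° + T_C sin 96° + T_D sin 17.4° = 0.
The known terms sum to (-157.2, -905) N, so -0.1045 T_C + 0.9542 T_D = 157.2 and 0.9945 T_C + 0.2990 T_D = 905.
Solving simultaneously: T_C = 833 N, T_D = 256 N.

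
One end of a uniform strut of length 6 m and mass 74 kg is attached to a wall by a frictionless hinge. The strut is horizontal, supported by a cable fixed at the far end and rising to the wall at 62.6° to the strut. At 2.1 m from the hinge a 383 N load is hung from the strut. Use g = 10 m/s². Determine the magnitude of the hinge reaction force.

Take torques about the hinge: T sin 62.6° · 6 = 74×10×3 + 383×2.1 = 3024.3 N·m.
So T = 3024.3 / (0.8878 × 6) = 567.74 N.
ΣF_x = 0: H_x = T cos 62.6° = 261.27 N.
ΣF_y = 0: H_y = (74×10 + 383) − T sin 62.6° = 1123 − 504.05 = 618.95 N.
|H| = √(H_x² + H_y²) = √((261.27)² + (618.95)²) = 671.84 N.

|H| ≈ 672 N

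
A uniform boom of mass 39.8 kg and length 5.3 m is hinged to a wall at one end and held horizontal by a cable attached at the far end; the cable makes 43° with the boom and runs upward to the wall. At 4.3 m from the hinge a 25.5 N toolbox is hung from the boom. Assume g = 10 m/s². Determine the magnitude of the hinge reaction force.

Take torques about the hinge: T sin 43° · 5.3 = 39.8×10×2.65 + 25.5×4.3 = 1164.4 N·m.
So T = 1164.4 / (0.6820 × 5.3) = 322.12 N.
ΣF_x = 0: H_x = T cos 43° = 235.59 N.
ΣF_y = 0: H_y = (39.8×10 + 25.5) − T sin 43° = 423.5 − 219.69 = 203.81 N.
|H| = √(H_x² + H_y²) = √((235.59)² + (203.81)²) = 311.51 N.

|H| ≈ 312 N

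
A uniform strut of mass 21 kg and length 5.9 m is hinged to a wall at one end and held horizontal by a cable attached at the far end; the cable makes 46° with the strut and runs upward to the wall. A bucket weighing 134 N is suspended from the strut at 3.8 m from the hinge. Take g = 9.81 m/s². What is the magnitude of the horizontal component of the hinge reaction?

Take torques about the hinge: T sin 46° · 5.9 = 21×9.81×2.95 + 134×3.8 = 1116.9 N·m.
So T = 1116.9 / (0.7193 × 5.9) = 263.17 N.
ΣF_x = 0: H_x = T cos 46° = 182.81 N.

H_x ≈ 183 N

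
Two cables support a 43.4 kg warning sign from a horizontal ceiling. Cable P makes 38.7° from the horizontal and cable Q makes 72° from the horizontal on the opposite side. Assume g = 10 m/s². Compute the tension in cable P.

T_P ≈ 143 N

Weight W = 43.4 × 10 = 434 N acts straight down.
Horizontal: T_P cos 38.7° = T_Q cos 72°  →  T_Q = 2.526 T_P.
Vertical: T_P sin 38.7° + T_Q sin 72° = 434.
Substituting the horizontal relation into the vertical equation gives 3.027 T_P = 434, so T_P = 143.4 N.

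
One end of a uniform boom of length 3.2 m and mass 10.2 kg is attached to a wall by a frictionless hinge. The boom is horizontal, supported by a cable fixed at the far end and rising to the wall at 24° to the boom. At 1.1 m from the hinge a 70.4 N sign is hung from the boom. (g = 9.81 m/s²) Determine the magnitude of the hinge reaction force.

|H| ≈ 193 N

Take torques about the hinge: T sin 24° · 3.2 = 10.2×9.81×1.6 + 70.4×1.1 = 237.54 N·m.
So T = 237.54 / (0.4067 × 3.2) = 182.5 N.
ΣF_x = 0: H_x = T cos 24° = 166.73 N.
ΣF_y = 0: H_y = (10.2×9.81 + 70.4) − T sin 24° = 170.46 − 74.231 = 96.231 N.
|H| = √(H_x² + H_y²) = √((166.73)² + (96.231)²) = 192.5 N.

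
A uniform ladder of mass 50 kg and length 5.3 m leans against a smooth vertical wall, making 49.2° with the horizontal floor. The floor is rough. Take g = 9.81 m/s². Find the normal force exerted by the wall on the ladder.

N_wall ≈ 212 N

Torques about the foot: N_wall · 5.3 sin 49.2° = 50×9.81×2.65 cos 49.2° → N_wall = 211.69 N.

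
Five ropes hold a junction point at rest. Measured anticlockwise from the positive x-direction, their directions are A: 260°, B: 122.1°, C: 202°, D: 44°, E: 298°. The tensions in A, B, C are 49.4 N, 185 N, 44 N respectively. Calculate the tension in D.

T_D ≈ 90.9 N

Resolve: ΣF_x = 49.4 cos 260° + 185 cos 122.1° + 44 cos 202° + T_D cos 44° + T_E cos 298° = 0.
        ΣF_y = 49.4 sin 260° + 185 sin 122.1° + 44 sin 202° + T_D sin 44° + T_E sin 298° = 0.
The known terms sum to (-147.7, 91.59) N, so 0.7193 T_D + 0.4695 T_E = 147.7 and 0.6947 T_D − 0.8829 T_E = -91.59.
Solving simultaneously: T_D = 90.92 N, T_E = 175.3 N.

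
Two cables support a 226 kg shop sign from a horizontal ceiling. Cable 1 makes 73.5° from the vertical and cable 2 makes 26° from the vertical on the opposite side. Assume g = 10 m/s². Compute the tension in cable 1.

Angles from the horizontal: cable 1 is 90° − 73.5° = 16.5°, cable 2 is 90° − 26° = 64°.
Weight W = 226 × 10 = 2260 N acts straight down.
Horizontal: T_1 cos 16.5° = T_2 cos 64°  →  T_2 = 2.187 T_1.
Vertical: T_1 sin 16.5° + T_2 sin 64° = 2260.
Substituting the horizontal relation into the vertical equation gives 2.25 T_1 = 2260, so T_1 = 1004 N.

T_1 ≈ 1000 N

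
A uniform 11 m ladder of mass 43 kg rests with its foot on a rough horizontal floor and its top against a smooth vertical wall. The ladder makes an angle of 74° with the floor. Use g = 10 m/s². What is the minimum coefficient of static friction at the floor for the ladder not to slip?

μ_min ≈ 0.143

ΣF_y = 0: N_floor = 43×10 = 430 N.
Torques about the foot: N_wall · 11 sin 74° = 43×10×5.5 cos 74° → N_wall = 61.65 N.
ΣF_x = 0: f_floor = N_wall = 61.65 N.
μ_min = f_floor / N_floor = 61.65 / 430 = 0.1434.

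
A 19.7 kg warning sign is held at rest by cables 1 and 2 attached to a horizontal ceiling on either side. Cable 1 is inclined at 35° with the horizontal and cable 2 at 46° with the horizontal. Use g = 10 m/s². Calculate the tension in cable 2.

T_2 ≈ 163 N

Weight W = 19.7 × 10 = 197 N acts straight down.
Horizontal: T_1 cos 35° = T_2 cos 46°  →  T_1 = 0.848 T_2.
Vertical: T_1 sin 35° + T_2 sin 46° = 197.
Substituting the horizontal relation into the vertical equation gives 1.206 T_2 = 197, so T_2 = 163.4 N.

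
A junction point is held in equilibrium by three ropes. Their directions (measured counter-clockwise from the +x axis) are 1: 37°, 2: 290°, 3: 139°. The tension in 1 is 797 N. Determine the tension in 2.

T_2 ≈ 1610 N

Resolve: ΣF_x = 797 cos 37° + T_2 cos 290° + T_3 cos 139° = 0.
        ΣF_y = 797 sin 37° + T_2 sin 290° + T_3 sin 139° = 0.
The known terms sum to (636.5, 479.6) N, so 0.3420 T_2 − 0.7547 T_3 = -636.5 and -0.9397 T_2 + 0.6561 T_3 = -479.6.
Solving simultaneously: T_2 = 1608 N, T_3 = 1572 N.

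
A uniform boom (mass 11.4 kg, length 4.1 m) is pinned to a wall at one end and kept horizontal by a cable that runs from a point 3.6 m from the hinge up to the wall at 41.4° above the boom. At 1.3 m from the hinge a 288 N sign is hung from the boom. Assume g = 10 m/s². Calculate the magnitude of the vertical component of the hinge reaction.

Take torques about the hinge: T sin 41.4° · 3.6 = 11.4×10×2.05 + 288×1.3 = 608.1 N·m.
So T = 608.1 / (0.6613 × 3.6) = 255.43 N.
ΣF_y = 0: H_y = (11.4×10 + 288) − T sin 41.4° = 402 − 168.92 = 233.08 N.

|H_y| ≈ 233 N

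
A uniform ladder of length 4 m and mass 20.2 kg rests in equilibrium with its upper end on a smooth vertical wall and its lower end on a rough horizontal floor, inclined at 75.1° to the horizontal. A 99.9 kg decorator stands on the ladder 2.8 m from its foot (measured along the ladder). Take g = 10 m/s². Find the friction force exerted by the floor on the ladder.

Torques about the foot: N_wall · 4 sin 75.1° = 20.2×10×2 cos 75.1° + 99.9×10×2.8 cos 75.1° → N_wall = 212.94 N.
ΣF_x = 0: f_floor = N_wall = 212.94 N.

f ≈ 213 N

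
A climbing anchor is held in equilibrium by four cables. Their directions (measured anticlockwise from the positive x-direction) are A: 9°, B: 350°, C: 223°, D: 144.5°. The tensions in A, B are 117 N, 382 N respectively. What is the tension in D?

Resolve: ΣF_x = 117 cos 9° + 382 cos 350° + T_C cos 223° + T_D cos 144.5° = 0.
        ΣF_y = 117 sin 9° + 382 sin 350° + T_C sin 223° + T_D sin 144.5° = 0.
The known terms sum to (491.8, -48.03) N, so -0.7314 T_C − 0.8141 T_D = -491.8 and -0.6820 T_C + 0.5807 T_D = 48.03.
Solving simultaneously: T_C = 251.5 N, T_D = 378.1 N.

T_D ≈ 378 N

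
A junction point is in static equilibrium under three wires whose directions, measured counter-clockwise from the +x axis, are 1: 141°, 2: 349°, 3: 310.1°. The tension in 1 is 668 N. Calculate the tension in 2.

Resolve: ΣF_x = 668 cos 141° + T_2 cos 349° + T_3 cos 310.1° = 0.
        ΣF_y = 668 sin 141° + T_2 sin 349° + T_3 sin 310.1° = 0.
The known terms sum to (-519.1, 420.4) N, so 0.9816 T_2 + 0.6441 T_3 = 519.1 and -0.1908 T_2 − 0.7649 T_3 = -420.4.
Solving simultaneously: T_2 = 201.2 N, T_3 = 499.4 N.

T_2 ≈ 201 N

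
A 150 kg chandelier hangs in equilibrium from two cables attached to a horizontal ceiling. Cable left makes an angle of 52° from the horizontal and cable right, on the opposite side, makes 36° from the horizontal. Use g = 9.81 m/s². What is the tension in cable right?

Weight W = 150 × 9.81 = 1472 N acts straight down.
Horizontal: T_left cos 52° = T_right cos 36°  →  T_left = 1.314 T_right.
Vertical: T_left sin 52° + T_right sin 36° = 1472.
Substituting the horizontal relation into the vertical equation gives 1.623 T_right = 1472, so T_right = 906.5 N.

T_right ≈ 906 N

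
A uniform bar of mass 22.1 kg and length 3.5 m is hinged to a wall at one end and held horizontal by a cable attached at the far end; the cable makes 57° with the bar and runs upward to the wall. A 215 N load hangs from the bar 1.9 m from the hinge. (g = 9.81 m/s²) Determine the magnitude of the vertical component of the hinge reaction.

Take torques about the hinge: T sin 57° · 3.5 = 22.1×9.81×1.75 + 215×1.9 = 787.9 N·m.
So T = 787.9 / (0.8387 × 3.5) = 268.42 N.
ΣF_y = 0: H_y = (22.1×9.81 + 215) − T sin 57° = 431.8 − 225.11 = 206.69 N.

|H_y| ≈ 207 N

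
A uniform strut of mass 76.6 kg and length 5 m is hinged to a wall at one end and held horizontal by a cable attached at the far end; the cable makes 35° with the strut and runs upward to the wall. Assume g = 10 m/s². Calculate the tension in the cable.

Take torques about the hinge: T sin 35° · 5 = 76.6×10×2.5 = 1915 N·m.
So T = 1915 / (0.5736 × 5) = 667.74 N.

T ≈ 668 N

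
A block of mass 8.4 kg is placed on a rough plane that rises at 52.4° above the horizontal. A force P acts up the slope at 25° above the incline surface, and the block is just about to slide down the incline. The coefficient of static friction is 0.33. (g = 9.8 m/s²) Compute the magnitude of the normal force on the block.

On the verge of sliding down the incline, friction equals μN and acts up the slope.
Perpendicular: N + P sin 25° = W cos 52.4° = 50.23 N.
Along incline: P cos 25° + μN = W sin 52.4° with W sin 52.4° = 65.22 N.
Solving the pair for P and N: P = 63.44 N, N = 23.42 N (and f = μN = 7.728 N).

N ≈ 23.4 N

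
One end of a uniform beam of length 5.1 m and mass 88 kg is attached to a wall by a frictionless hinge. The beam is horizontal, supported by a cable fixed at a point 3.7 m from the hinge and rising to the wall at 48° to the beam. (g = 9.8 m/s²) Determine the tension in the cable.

Take torques about the hinge: T sin 48° · 3.7 = 88×9.8×2.55 = 2199.1 N·m.
So T = 2199.1 / (0.7431 × 3.7) = 799.79 N.

T ≈ 800 N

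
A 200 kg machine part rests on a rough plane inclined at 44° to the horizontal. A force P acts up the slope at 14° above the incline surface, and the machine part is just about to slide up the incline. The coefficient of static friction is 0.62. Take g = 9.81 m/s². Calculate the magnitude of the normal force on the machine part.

N ≈ 928 N

On the verge of sliding up the incline, friction equals μN and acts down the slope.
Perpendicular: N + P sin 14° = W cos 44° = 1411 N.
Along incline: P cos 14° = W sin 44° + μN  with W sin 44° = 1363 N.
Solving the pair for P and N: P = 1998 N, N = 928.1 N (and f = μN = 575.4 N).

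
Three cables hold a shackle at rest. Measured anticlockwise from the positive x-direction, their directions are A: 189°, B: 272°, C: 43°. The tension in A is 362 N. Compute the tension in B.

T_B ≈ 268 N

Resolve: ΣF_x = 362 cos 189° + T_B cos 272° + T_C cos 43° = 0.
        ΣF_y = 362 sin 189° + T_B sin 272° + T_C sin 43° = 0.
The known terms sum to (-357.5, -56.63) N, so 0.0349 T_B + 0.7314 T_C = 357.5 and -0.9994 T_B + 0.6820 T_C = 56.63.
Solving simultaneously: T_B = 268.2 N, T_C = 476.1 N.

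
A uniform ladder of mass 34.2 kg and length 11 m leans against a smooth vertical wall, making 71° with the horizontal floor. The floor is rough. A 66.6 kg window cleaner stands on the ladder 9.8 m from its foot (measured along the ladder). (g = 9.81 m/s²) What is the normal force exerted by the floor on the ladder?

ΣF_y = 0: N_floor = 34.2×9.81 + 66.6×9.81 = 988.85 N.

N_floor ≈ 989 N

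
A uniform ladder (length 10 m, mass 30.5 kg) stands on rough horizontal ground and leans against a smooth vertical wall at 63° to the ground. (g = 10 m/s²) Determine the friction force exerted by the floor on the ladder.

Torques about the foot: N_wall · 10 sin 63° = 30.5×10×5 cos 63° → N_wall = 77.703 N.
ΣF_x = 0: f_floor = N_wall = 77.703 N.

f ≈ 77.7 N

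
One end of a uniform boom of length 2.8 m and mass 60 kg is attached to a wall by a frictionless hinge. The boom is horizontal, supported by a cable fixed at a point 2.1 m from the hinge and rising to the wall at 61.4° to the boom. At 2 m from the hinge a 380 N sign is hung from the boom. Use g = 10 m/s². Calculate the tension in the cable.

Take torques about the hinge: T sin 61.4° · 2.1 = 60×10×1.4 + 380×2 = 1600 N·m.
So T = 1600 / (0.8780 × 2.1) = 867.79 N.

T ≈ 868 N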